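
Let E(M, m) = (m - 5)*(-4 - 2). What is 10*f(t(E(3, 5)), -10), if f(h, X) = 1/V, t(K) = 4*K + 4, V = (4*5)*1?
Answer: ½ ≈ 0.50000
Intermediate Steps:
E(M, m) = 30 - 6*m (E(M, m) = (-5 + m)*(-6) = 30 - 6*m)
V = 20 (V = 20*1 = 20)
t(K) = 4 + 4*K
f(h, X) = 1/20
10*f(t(E(3, 5)), -10) = 10*(1/20) = ½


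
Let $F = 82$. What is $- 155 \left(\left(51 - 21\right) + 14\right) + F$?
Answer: $-6738$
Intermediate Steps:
$- 155 \left(\left(51 - 21\right) + 14\right) + F = - 155 \left(\left(51 - 21\right) + 14\right) + 82 = - 155 \left(30 + 14\right) + 82 = \left(-155\right) 44 + 82 = -6820 + 82 = -6738$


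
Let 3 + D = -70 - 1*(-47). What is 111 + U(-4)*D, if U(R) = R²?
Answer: -305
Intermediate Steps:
D = -26 (D = -3 + (-70 - 1*(-47)) = -3 + (-70 + 47) = -3 - 23 = -26)
111 + U(-4)*D = 111 + (-4)²*(-26) = 111 + 16*(-26) = 111 - 416 = -305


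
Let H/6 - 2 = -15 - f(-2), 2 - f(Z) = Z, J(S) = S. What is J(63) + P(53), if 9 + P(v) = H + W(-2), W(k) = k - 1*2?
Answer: -52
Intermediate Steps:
W(k) = -2 + k (W(k) = k - 2 = -2 + k)
f(Z) = 2 - Z
H = -102 (H = 12 + 6*(-15 - (2 - 1*(-2))) = 12 + 6*(-15 - (2 + 2)) = 12 + 6*(-15 - 1*4) = 12 + 6*(-15 - 4) = 12 + 6*(-19) = 12 - 114 = -102)
P(v) = -115 (P(v) = -9 + (-102 + (-2 - 2)) = -9 + (-102 - 4) = -9 - 106 = -115)
J(63) + P(53) = 63 - 115 = -52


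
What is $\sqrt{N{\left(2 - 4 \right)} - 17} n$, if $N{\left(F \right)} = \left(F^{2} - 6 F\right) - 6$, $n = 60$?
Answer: $60 i \sqrt{7} \approx 158.75 i$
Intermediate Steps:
$N{\left(F \right)} = -6 + F^{2} - 6 F$
$\sqrt{N{\left(2 - 4 \right)} - 17} n = \sqrt{\left(-6 + \left(2 - 4\right)^{2} - 6 \left(2 - 4\right)\right) - 17} \cdot 60 = \sqrt{\left(-6 + \left(-2\right)^{2} - -12\right) - 17} \cdot 60 = \sqrt{\left(-6 + 4 + 12\right) - 17} \cdot 60 = \sqrt{10 - 17} \cdot 60 = \sqrt{-7} \cdot 60 = i \sqrt{7} \cdot 60 = 60 i \sqrt{7}$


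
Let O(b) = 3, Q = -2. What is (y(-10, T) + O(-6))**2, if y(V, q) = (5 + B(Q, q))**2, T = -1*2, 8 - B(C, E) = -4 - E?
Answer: 51984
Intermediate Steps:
B(C, E) = 12 + E (B(C, E) = 8 - (-4 - E) = 8 + (4 + E) = 12 + E)
T = -2
y(V, q) = (17 + q)**2 (y(V, q) = (5 + (12 + q))**2 = (17 + q)**2)
(y(-10, T) + O(-6))**2 = ((17 - 2)**2 + 3)**2 = (15**2 + 3)**2 = (225 + 3)**2 = 228**2 = 51984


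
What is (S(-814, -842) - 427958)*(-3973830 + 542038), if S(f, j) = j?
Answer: 1471552409600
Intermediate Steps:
(S(-814, -842) - 427958)*(-3973830 + 542038) = (-842 - 427958)*(-3973830 + 542038) = -428800*(-3431792) = 1471552409600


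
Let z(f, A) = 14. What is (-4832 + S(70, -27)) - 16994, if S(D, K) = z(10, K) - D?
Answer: -21882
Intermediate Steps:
S(D, K) = 14 - D
(-4832 + S(70, -27)) - 16994 = (-4832 + (14 - 1*70)) - 16994 = (-4832 + (14 - 70)) - 16994 = (-4832 - 56) - 16994 = -4888 - 16994 = -21882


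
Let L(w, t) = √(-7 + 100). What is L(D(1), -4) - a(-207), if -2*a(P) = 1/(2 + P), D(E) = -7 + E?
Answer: -1/410 + √93 ≈ 9.6412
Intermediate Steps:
L(w, t) = √93
a(P) = -1/(2*(2 + P))
L(D(1), -4) - a(-207) = √93 - (-1)/(4 + 2*(-207)) = √93 - (-1)/(4 - 414) = √93 - (-1)/(-410) = √93 - (-1)*(-1)/410 = √93 - 1*1/410 = √93 - 1/410 = -1/410 + √93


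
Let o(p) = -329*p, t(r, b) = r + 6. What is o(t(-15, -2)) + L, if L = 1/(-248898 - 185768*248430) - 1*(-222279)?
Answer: 24322332913351199/107984074380 ≈ 2.2524e+5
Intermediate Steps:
t(r, b) = 6 + r
L = 24002592069112019/107984074380 (L = (1/248430)/(-434666) + 222279 = -1/434666*1/248430 + 222279 = -1/107984074380 + 222279 = 24002592069112019/107984074380 ≈ 2.2228e+5)
o(t(-15, -2)) + L = -329*(6 - 15) + 24002592069112019/107984074380 = -329*(-9) + 24002592069112019/107984074380 = 2961 + 24002592069112019/107984074380 = 24322332913351199/107984074380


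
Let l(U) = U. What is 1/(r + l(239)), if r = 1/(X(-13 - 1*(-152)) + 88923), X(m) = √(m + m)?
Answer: 944922352756/225836452934983 + √278/451672905869966 ≈ 0.0041841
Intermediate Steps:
X(m) = √2*√m (X(m) = √(2*m) = √2*√m)
r = 1/(88923 + √278) (r = 1/(√2*√(-13 - 1*(-152)) + 88923) = 1/(√2*√(-13 + 152) + 88923) = 1/(√2*√139 + 88923) = 1/(√278 + 88923) = 1/(88923 + √278) ≈ 1.1244e-5)
1/(r + l(239)) = 1/((88923/7907299651 - √278/7907299651) + 239) = 1/(1889844705512/7907299651 - √278/7907299651)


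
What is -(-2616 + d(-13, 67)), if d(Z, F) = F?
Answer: 2549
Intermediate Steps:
-(-2616 + d(-13, 67)) = -(-2616 + 67) = -1*(-2549) = 2549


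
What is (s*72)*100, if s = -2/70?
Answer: -1440/7 ≈ -205.71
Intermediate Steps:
s = -1/35 (s = -2*1/70 = -1/35 ≈ -0.028571)
(s*72)*100 = -1/35*72*100 = -72/35*100 = -1440/7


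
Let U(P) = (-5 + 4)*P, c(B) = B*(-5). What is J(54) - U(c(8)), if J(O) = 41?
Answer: 1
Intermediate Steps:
c(B) = -5*B
U(P) = -P
J(54) - U(c(8)) = 41 - (-1)*(-5*8) = 41 - (-1)*(-40) = 41 - 1*40 = 41 - 40 = 1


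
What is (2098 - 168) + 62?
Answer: 1992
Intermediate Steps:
(2098 - 168) + 62 = 1930 + 62 = 1992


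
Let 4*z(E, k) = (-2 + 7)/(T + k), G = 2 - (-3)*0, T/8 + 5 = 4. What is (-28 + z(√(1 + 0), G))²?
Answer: 458329/576 ≈ 795.71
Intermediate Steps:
T = -8 (T = -40 + 8*4 = -40 + 32 = -8)
G = 2 (G = 2 - 1*0 = 2 + 0 = 2)
z(E, k) = 5/(4*(-8 + k)) (z(E, k) = ((-2 + 7)/(-8 + k))/4 = (5/(-8 + k))/4 = 5/(4*(-8 + k)))
(-28 + z(√(1 + 0), G))² = (-28 + 5/(4*(-8 + 2)))² = (-28 + (5/4)/(-6))² = (-28 + (5/4)*(-⅙))² = (-28 - 5/24)² = (-677/24)² = 458329/576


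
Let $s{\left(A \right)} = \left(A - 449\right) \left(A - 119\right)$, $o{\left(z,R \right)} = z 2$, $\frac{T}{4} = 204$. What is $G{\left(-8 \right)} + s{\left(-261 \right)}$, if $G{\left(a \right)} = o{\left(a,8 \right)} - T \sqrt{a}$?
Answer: $269784 - 1632 i \sqrt{2} \approx 2.6978 \cdot 10^{5} - 2308.0 i$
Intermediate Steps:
$T = 816$ ($T = 4 \cdot 204 = 816$)
$o{\left(z,R \right)} = 2 z$
$s{\left(A \right)} = \left(-449 + A\right) \left(-119 + A\right)$
$G{\left(a \right)} = - 816 \sqrt{a} + 2 a$ ($G{\left(a \right)} = 2 a - 816 \sqrt{a} = - 816 \sqrt{a} + 2 a$)
$G{\left(-8 \right)} + s{\left(-261 \right)} = \left(- 816 \sqrt{-8} + 2 \left(-8\right)\right) + \left(53431 + \left(-261\right)^{2} - -148248\right) = \left(- 816 \cdot 2 i \sqrt{2} - 16\right) + \left(53431 + 68121 + 148248\right) = \left(- 1632 i \sqrt{2} - 16\right) + 269800 = \left(-16 - 1632 i \sqrt{2}\right) + 269800 = 269784 - 1632 i \sqrt{2}$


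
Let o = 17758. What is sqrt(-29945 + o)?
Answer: I*sqrt(12187) ≈ 110.39*I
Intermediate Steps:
sqrt(-29945 + o) = sqrt(-29945 + 17758) = sqrt(-12187) = I*sqrt(12187)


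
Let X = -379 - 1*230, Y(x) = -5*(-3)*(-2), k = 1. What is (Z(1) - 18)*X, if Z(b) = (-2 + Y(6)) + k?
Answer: 29841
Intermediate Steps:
Y(x) = -30 (Y(x) = 15*(-2) = -30)
X = -609 (X = -379 - 230 = -609)
Z(b) = -31 (Z(b) = (-2 - 30) + 1 = -32 + 1 = -31)
(Z(1) - 18)*X = (-31 - 18)*(-609) = -49*(-609) = 29841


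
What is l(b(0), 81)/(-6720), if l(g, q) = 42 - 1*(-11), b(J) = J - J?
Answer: -53/6720 ≈ -0.0078869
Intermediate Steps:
b(J) = 0
l(g, q) = 53 (l(g, q) = 42 + 11 = 53)
l(b(0), 81)/(-6720) = 53/(-6720) = 53*(-1/6720) = -53/6720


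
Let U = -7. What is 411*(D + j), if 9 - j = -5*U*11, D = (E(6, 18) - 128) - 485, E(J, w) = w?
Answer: -399081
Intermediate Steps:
D = -595 (D = (18 - 128) - 485 = -110 - 485 = -595)
j = -376 (j = 9 - (-5*(-7))*11 = 9 - 35*11 = 9 - 1*385 = 9 - 385 = -376)
411*(D + j) = 411*(-595 - 376) = 411*(-971) = -399081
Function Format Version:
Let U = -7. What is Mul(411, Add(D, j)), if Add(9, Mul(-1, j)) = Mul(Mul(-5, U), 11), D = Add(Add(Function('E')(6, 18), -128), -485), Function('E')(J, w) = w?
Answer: -399081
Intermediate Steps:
D = -595 (D = Add(Add(18, -128), -485) = Add(-110, -485) = -595)
j = -376 (j = Add(9, Mul(-1, Mul(Mul(-5, -7), 11))) = Add(9, Mul(-1, Mul(35, 11))) = Add(9, Mul(-1, 385)) = Add(9, -385) = -376)
Mul(411, Add(D, j)) = Mul(411, Add(-595, -376)) = Mul(411, -971) = -399081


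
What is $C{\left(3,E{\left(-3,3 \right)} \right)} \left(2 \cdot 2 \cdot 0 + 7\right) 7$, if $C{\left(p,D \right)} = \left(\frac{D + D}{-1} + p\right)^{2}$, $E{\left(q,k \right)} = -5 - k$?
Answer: $17689$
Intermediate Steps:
$C{\left(p,D \right)} = \left(p - 2 D\right)^{2}$ ($C{\left(p,D \right)} = \left(2 D \left(-1\right) + p\right)^{2} = \left(- 2 D + p\right)^{2} = \left(p - 2 D\right)^{2}$)
$C{\left(3,E{\left(-3,3 \right)} \right)} \left(2 \cdot 2 \cdot 0 + 7\right) 7 = \left(\left(-1\right) 3 + 2 \left(-5 - 3\right)\right)^{2} \left(2 \cdot 2 \cdot 0 + 7\right) 7 = \left(-3 + 2 \left(-5 - 3\right)\right)^{2} \left(4 \cdot 0 + 7\right) 7 = \left(-3 + 2 \left(-8\right)\right)^{2} \left(0 + 7\right) 7 = \left(-3 - 16\right)^{2} \cdot 7 \cdot 7 = \left(-19\right)^{2} \cdot 7 \cdot 7 = 361 \cdot 7 \cdot 7 = 2527 \cdot 7 = 17689$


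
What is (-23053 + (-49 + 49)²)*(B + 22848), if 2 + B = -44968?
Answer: 509978466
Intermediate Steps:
B = -44970 (B = -2 - 44968 = -44970)
(-23053 + (-49 + 49)²)*(B + 22848) = (-23053 + (-49 + 49)²)*(-44970 + 22848) = (-23053 + 0²)*(-22122) = (-23053 + 0)*(-22122) = -23053*(-22122) = 509978466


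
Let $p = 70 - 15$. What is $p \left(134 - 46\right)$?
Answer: $4840$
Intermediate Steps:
$p = 55$ ($p = 70 - 15 = 55$)
$p \left(134 - 46\right) = 55 \left(134 - 46\right) = 55 \cdot 88 = 4840$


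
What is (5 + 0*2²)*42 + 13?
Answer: 223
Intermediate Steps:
(5 + 0*2²)*42 + 13 = (5 + 0*4)*42 + 13 = (5 + 0)*42 + 13 = 5*42 + 13 = 210 + 13 = 223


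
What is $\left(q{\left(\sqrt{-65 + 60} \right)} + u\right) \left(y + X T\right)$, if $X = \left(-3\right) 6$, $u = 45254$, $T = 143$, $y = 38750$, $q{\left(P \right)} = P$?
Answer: $1637108704 + 36176 i \sqrt{5} \approx 1.6371 \cdot 10^{9} + 80892.0 i$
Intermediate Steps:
$X = -18$
$\left(q{\left(\sqrt{-65 + 60} \right)} + u\right) \left(y + X T\right) = \left(\sqrt{-65 + 60} + 45254\right) \left(38750 - 2574\right) = \left(\sqrt{-5} + 45254\right) \left(38750 - 2574\right) = \left(i \sqrt{5} + 45254\right) 36176 = \left(45254 + i \sqrt{5}\right) 36176 = 1637108704 + 36176 i \sqrt{5}$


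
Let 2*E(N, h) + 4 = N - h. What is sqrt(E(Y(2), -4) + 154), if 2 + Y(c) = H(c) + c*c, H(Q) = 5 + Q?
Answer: sqrt(634)/2 ≈ 12.590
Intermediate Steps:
Y(c) = 3 + c + c**2 (Y(c) = -2 + ((5 + c) + c*c) = -2 + ((5 + c) + c**2) = -2 + (5 + c + c**2) = 3 + c + c**2)
E(N, h) = -2 + N/2 - h/2 (E(N, h) = -2 + (N - h)/2 = -2 + (N/2 - h/2) = -2 + N/2 - h/2)
sqrt(E(Y(2), -4) + 154) = sqrt((-2 + (3 + 2 + 2**2)/2 - 1/2*(-4)) + 154) = sqrt((-2 + (3 + 2 + 4)/2 + 2) + 154) = sqrt((-2 + (1/2)*9 + 2) + 154) = sqrt((-2 + 9/2 + 2) + 154) = sqrt(9/2 + 154) = sqrt(317/2) = sqrt(634)/2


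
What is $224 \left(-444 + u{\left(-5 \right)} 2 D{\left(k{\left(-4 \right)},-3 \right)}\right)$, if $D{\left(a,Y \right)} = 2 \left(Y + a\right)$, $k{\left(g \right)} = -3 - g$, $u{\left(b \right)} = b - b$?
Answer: $-99456$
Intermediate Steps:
$u{\left(b \right)} = 0$
$D{\left(a,Y \right)} = 2 Y + 2 a$
$224 \left(-444 + u{\left(-5 \right)} 2 D{\left(k{\left(-4 \right)},-3 \right)}\right) = 224 \left(-444 + 0 \cdot 2 \left(2 \left(-3\right) + 2 \left(-3 - -4\right)\right)\right) = 224 \left(-444 + 0 \left(-6 + 2 \left(-3 + 4\right)\right)\right) = 224 \left(-444 + 0 \left(-6 + 2 \cdot 1\right)\right) = 224 \left(-444 + 0 \left(-6 + 2\right)\right) = 224 \left(-444 + 0 \left(-4\right)\right) = 224 \left(-444 + 0\right) = 224 \left(-444\right) = -99456$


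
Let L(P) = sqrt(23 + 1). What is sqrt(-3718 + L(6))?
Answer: sqrt(-3718 + 2*sqrt(6)) ≈ 60.935*I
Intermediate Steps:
L(P) = 2*sqrt(6) (L(P) = sqrt(24) = 2*sqrt(6))
sqrt(-3718 + L(6)) = sqrt(-3718 + 2*sqrt(6))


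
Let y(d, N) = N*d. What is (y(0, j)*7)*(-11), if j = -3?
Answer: 0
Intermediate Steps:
(y(0, j)*7)*(-11) = (-3*0*7)*(-11) = (0*7)*(-11) = 0*(-11) = 0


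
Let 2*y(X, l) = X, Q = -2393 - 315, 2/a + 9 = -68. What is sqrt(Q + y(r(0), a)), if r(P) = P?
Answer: 2*I*sqrt(677) ≈ 52.038*I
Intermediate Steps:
a = -2/77 (a = 2/(-9 - 68) = 2/(-77) = 2*(-1/77) = -2/77 ≈ -0.025974)
Q = -2708
y(X, l) = X/2
sqrt(Q + y(r(0), a)) = sqrt(-2708 + (1/2)*0) = sqrt(-2708 + 0) = sqrt(-2708) = 2*I*sqrt(677)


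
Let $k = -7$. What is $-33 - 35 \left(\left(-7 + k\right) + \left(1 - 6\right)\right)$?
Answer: $632$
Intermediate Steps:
$-33 - 35 \left(\left(-7 + k\right) + \left(1 - 6\right)\right) = -33 - 35 \left(\left(-7 - 7\right) + \left(1 - 6\right)\right) = -33 - 35 \left(-14 - 5\right) = -33 - -665 = -33 + 665 = 632$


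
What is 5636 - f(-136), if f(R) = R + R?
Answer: 5908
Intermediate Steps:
f(R) = 2*R
5636 - f(-136) = 5636 - 2*(-136) = 5636 - 1*(-272) = 5636 + 272 = 5908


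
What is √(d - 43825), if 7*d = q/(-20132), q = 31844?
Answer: 2*I*√277535174846/5033 ≈ 209.34*I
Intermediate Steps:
d = -7961/35231 (d = (31844/(-20132))/7 = (31844*(-1/20132))/7 = (⅐)*(-7961/5033) = -7961/35231 ≈ -0.22597)
√(d - 43825) = √(-7961/35231 - 43825) = √(-1544006536/35231) = 2*I*√277535174846/5033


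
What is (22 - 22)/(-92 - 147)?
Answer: 0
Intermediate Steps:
(22 - 22)/(-92 - 147) = 0/(-239) = 0*(-1/239) = 0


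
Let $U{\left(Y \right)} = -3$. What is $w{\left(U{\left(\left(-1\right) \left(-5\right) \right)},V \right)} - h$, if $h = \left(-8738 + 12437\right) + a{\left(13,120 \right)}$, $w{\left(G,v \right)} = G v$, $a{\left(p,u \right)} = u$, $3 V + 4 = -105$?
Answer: $-3710$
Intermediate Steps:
$V = - \frac{109}{3}$ ($V = - \frac{4}{3} + \frac{1}{3} \left(-105\right) = - \frac{4}{3} - 35 = - \frac{109}{3} \approx -36.333$)
$h = 3819$ ($h = \left(-8738 + 12437\right) + 120 = 3699 + 120 = 3819$)
$w{\left(U{\left(\left(-1\right) \left(-5\right) \right)},V \right)} - h = \left(-3\right) \left(- \frac{109}{3}\right) - 3819 = 109 - 3819 = -3710$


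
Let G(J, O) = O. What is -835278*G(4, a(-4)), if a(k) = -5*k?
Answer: -16705560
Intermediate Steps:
-835278*G(4, a(-4)) = -(-4176390)*(-4) = -835278*20 = -16705560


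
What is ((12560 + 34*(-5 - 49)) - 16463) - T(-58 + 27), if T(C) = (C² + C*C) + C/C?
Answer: -7662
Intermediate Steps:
T(C) = 1 + 2*C² (T(C) = (C² + C²) + 1 = 2*C² + 1 = 1 + 2*C²)
((12560 + 34*(-5 - 49)) - 16463) - T(-58 + 27) = ((12560 + 34*(-5 - 49)) - 16463) - (1 + 2*(-58 + 27)²) = ((12560 + 34*(-54)) - 16463) - (1 + 2*(-31)²) = ((12560 - 1836) - 16463) - (1 + 2*961) = (10724 - 16463) - (1 + 1922) = -5739 - 1*1923 = -5739 - 1923 = -7662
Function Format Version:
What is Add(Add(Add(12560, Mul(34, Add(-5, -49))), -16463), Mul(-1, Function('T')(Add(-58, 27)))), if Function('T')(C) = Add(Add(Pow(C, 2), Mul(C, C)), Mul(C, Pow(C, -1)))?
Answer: -7662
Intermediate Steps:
Function('T')(C) = Add(1, Mul(2, Pow(C, 2))) (Function('T')(C) = Add(Add(Pow(C, 2), Pow(C, 2)), 1) = Add(Mul(2, Pow(C, 2)), 1) = Add(1, Mul(2, Pow(C, 2))))
Add(Add(Add(12560, Mul(34, Add(-5, -49))), -16463), Mul(-1, Function('T')(Add(-58, 27)))) = Add(Add(Add(12560, Mul(34, Add(-5, -49))), -16463), Mul(-1, Add(1, Mul(2, Pow(Add(-58, 27), 2))))) = Add(Add(Add(12560, Mul(34, -54)), -16463), Mul(-1, Add(1, Mul(2, Pow(-31, 2))))) = Add(Add(Add(12560, -1836), -16463), Mul(-1, Add(1, Mul(2, 961)))) = Add(Add(10724, -16463), Mul(-1, Add(1, 1922))) = Add(-5739, Mul(-1, 1923)) = Add(-5739, -1923) = -7662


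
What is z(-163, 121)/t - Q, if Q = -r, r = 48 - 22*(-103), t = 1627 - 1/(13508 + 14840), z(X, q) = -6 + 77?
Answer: 106728771938/46122195 ≈ 2314.0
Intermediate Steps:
z(X, q) = 71
t = 46122195/28348 (t = 1627 - 1/28348 = 46122195/28348 ≈ 1627.0)
r = 2314 (r = 48 + 2266 = 2314)
Q = -2314 (Q = -1*2314 = -2314)
z(-163, 121)/t - Q = 71/(46122195/28348) - 1*(-2314) = 71*(28348/46122195) + 2314 = 2012708/46122195 + 2314 = 106728771938/46122195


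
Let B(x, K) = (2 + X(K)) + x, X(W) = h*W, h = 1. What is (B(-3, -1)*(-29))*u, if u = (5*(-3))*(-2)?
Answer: 1740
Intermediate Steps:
u = 30 (u = -15*(-2) = 30)
X(W) = W (X(W) = 1*W = W)
B(x, K) = 2 + K + x (B(x, K) = (2 + K) + x = 2 + K + x)
(B(-3, -1)*(-29))*u = ((2 - 1 - 3)*(-29))*30 = -2*(-29)*30 = 58*30 = 1740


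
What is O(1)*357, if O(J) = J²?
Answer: 357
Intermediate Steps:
O(1)*357 = 1²*357 = 1*357 = 357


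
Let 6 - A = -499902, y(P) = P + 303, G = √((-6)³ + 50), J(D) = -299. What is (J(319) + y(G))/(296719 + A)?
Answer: 4/796627 + I*√166/796627 ≈ 5.0212e-6 + 1.6173e-5*I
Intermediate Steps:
G = I*√166 (G = √(-216 + 50) = √(-166) = I*√166 ≈ 12.884*I)
y(P) = 303 + P
A = 499908 (A = 6 - 1*(-499902) = 6 + 499902 = 499908)
(J(319) + y(G))/(296719 + A) = (-299 + (303 + I*√166))/(296719 + 499908) = (4 + I*√166)/796627 = (4 + I*√166)*(1/796627) = 4/796627 + I*√166/796627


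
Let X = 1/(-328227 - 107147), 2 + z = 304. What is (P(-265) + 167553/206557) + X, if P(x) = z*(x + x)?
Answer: -14394050395705815/89929547318 ≈ -1.6006e+5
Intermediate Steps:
z = 302 (z = -2 + 304 = 302)
P(x) = 604*x (P(x) = 302*(x + x) = 302*(2*x) = 604*x)
X = -1/435374 (X = 1/(-435374) = -1/435374 ≈ -2.2969e-6)
(P(-265) + 167553/206557) + X = (604*(-265) + 167553/206557) - 1/435374 = (-160060 + 167553*(1/206557)) - 1/435374 = (-160060 + 167553/206557) - 1/435374 = -33061345867/206557 - 1/435374 = -14394050395705815/89929547318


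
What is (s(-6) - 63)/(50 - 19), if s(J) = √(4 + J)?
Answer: -63/31 + I*√2/31 ≈ -2.0323 + 0.04562*I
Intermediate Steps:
(s(-6) - 63)/(50 - 19) = (√(4 - 6) - 63)/(50 - 19) = (√(-2) - 63)/31 = (I*√2 - 63)*(1/31) = (-63 + I*√2)*(1/31) = -63/31 + I*√2/31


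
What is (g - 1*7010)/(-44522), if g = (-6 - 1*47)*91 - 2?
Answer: 11835/44522 ≈ 0.26582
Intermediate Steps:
g = -4825 (g = (-6 - 47)*91 - 2 = -53*91 - 2 = -4823 - 2 = -4825)
(g - 1*7010)/(-44522) = (-4825 - 1*7010)/(-44522) = (-4825 - 7010)*(-1/44522) = -11835*(-1/44522) = 11835/44522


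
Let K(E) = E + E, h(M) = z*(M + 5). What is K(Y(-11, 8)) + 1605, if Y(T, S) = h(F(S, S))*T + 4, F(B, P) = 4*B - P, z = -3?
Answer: 3527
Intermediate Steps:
F(B, P) = -P + 4*B
h(M) = -15 - 3*M (h(M) = -3*(M + 5) = -3*(5 + M) = -15 - 3*M)
Y(T, S) = 4 + T*(-15 - 9*S) (Y(T, S) = (-15 - 3*(-S + 4*S))*T + 4 = (-15 - 9*S)*T + 4 = T*(-15 - 9*S) + 4 = 4 + T*(-15 - 9*S))
K(E) = 2*E
K(Y(-11, 8)) + 1605 = 2*(4 - 15*(-11) - 9*8*(-11)) + 1605 = 2*(4 + 165 + 792) + 1605 = 2*961 + 1605 = 1922 + 1605 = 3527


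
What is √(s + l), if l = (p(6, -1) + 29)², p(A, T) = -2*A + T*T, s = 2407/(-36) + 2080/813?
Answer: √686607497/1626 ≈ 16.115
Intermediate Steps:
s = -627337/9756 (s = 2407*(-1/36) + 2080*(1/813) = -2407/36 + 2080/813 = -627337/9756 ≈ -64.303)
p(A, T) = T² - 2*A (p(A, T) = -2*A + T² = T² - 2*A)
l = 324 (l = (((-1)² - 2*6) + 29)² = ((1 - 12) + 29)² = (-11 + 29)² = 18² = 324)
√(s + l) = √(-627337/9756 + 324) = √(2533607/9756) = √686607497/1626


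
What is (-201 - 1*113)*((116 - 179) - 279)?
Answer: 107388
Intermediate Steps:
(-201 - 1*113)*((116 - 179) - 279) = (-201 - 113)*(-63 - 279) = -314*(-342) = 107388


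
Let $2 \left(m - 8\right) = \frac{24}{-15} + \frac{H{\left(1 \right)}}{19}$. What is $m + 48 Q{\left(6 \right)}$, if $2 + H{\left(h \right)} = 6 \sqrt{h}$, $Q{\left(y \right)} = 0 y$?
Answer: $\frac{694}{95} \approx 7.3053$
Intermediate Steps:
$Q{\left(y \right)} = 0$
$H{\left(h \right)} = -2 + 6 \sqrt{h}$
$m = \frac{694}{95}$ ($m = 8 + \frac{\frac{24}{-15} + \frac{-2 + 6 \sqrt{1}}{19}}{2} = 8 + \frac{24 \left(- \frac{1}{15}\right) + \left(-2 + 6 \cdot 1\right) \frac{1}{19}}{2} = 8 + \frac{- \frac{8}{5} + \left(-2 + 6\right) \frac{1}{19}}{2} = 8 + \frac{- \frac{8}{5} + 4 \cdot \frac{1}{19}}{2} = 8 + \frac{- \frac{8}{5} + \frac{4}{19}}{2} = 8 + \frac{1}{2} \left(- \frac{132}{95}\right) = 8 - \frac{66}{95} = \frac{694}{95} \approx 7.3053$)
$m + 48 Q{\left(6 \right)} = \frac{694}{95} + 48 \cdot 0 = \frac{694}{95} + 0 = \frac{694}{95}$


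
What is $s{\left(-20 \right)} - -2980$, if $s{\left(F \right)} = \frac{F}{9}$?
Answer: $\frac{26800}{9} \approx 2977.8$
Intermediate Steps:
$s{\left(F \right)} = \frac{F}{9}$ ($s{\left(F \right)} = F \frac{1}{9} = \frac{F}{9}$)
$s{\left(-20 \right)} - -2980 = \frac{1}{9} \left(-20\right) - -2980 = - \frac{20}{9} + 2980 = \frac{26800}{9}$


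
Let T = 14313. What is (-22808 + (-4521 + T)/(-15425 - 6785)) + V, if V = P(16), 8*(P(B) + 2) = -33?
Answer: -2026846033/88840 ≈ -22815.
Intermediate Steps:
P(B) = -49/8 (P(B) = -2 + (⅛)*(-33) = -2 - 33/8 = -49/8)
V = -49/8 ≈ -6.1250
(-22808 + (-4521 + T)/(-15425 - 6785)) + V = (-22808 + (-4521 + 14313)/(-15425 - 6785)) - 49/8 = (-22808 + 9792/(-22210)) - 49/8 = (-22808 + 9792*(-1/22210)) - 49/8 = (-22808 - 4896/11105) - 49/8 = -253287736/11105 - 49/8 = -2026846033/88840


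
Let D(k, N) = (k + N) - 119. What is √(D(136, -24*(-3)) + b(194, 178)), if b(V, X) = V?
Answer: √283 ≈ 16.823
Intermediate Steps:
D(k, N) = -119 + N + k (D(k, N) = (N + k) - 119 = -119 + N + k)
√(D(136, -24*(-3)) + b(194, 178)) = √((-119 - 24*(-3) + 136) + 194) = √((-119 + 72 + 136) + 194) = √(89 + 194) = √283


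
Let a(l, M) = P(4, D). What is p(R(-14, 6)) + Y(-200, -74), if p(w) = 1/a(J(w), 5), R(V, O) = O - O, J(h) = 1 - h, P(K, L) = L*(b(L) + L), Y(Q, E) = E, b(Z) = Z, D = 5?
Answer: -3699/50 ≈ -73.980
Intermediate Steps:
P(K, L) = 2*L² (P(K, L) = L*(L + L) = L*(2*L) = 2*L²)
R(V, O) = 0
a(l, M) = 50 (a(l, M) = 2*5² = 2*25 = 50)
p(w) = 1/50
p(R(-14, 6)) + Y(-200, -74) = 1/50 - 74 = -3699/50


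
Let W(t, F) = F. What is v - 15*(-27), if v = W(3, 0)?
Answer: 405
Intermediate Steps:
v = 0
v - 15*(-27) = 0 - 15*(-27) = 0 + 405 = 405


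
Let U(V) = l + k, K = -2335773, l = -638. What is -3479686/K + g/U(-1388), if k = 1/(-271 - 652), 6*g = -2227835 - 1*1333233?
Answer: 183087307303216/196496903625 ≈ 931.76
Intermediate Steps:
g = -1780534/3 (g = (-2227835 - 1*1333233)/6 = (-2227835 - 1333233)/6 = (⅙)*(-3561068) = -1780534/3 ≈ -5.9351e+5)
k = -1/923 (k = 1/(-923) = -1/923 ≈ -0.0010834)
U(V) = -588875/923 (U(V) = -638 - 1/923 = -588875/923)
-3479686/K + g/U(-1388) = -3479686/(-2335773) - 1780534/(3*(-588875/923)) = -3479686*(-1/2335773) - 1780534/3*(-923/588875) = 3479686/2335773 + 234776126/252375 = 183087307303216/196496903625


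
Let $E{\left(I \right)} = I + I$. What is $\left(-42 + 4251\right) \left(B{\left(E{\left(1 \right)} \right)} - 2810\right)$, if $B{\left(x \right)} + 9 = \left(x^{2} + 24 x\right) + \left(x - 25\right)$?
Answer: $-11743110$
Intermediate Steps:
$E{\left(I \right)} = 2 I$
$B{\left(x \right)} = -34 + x^{2} + 25 x$ ($B{\left(x \right)} = -9 + \left(\left(x^{2} + 24 x\right) + \left(x - 25\right)\right) = -9 + \left(\left(x^{2} + 24 x\right) + \left(-25 + x\right)\right) = -9 + \left(-25 + x^{2} + 25 x\right) = -34 + x^{2} + 25 x$)
$\left(-42 + 4251\right) \left(B{\left(E{\left(1 \right)} \right)} - 2810\right) = \left(-42 + 4251\right) \left(\left(-34 + \left(2 \cdot 1\right)^{2} + 25 \cdot 2 \cdot 1\right) - 2810\right) = 4209 \left(\left(-34 + 2^{2} + 25 \cdot 2\right) - 2810\right) = 4209 \left(\left(-34 + 4 + 50\right) - 2810\right) = 4209 \left(20 - 2810\right) = 4209 \left(-2790\right) = -11743110$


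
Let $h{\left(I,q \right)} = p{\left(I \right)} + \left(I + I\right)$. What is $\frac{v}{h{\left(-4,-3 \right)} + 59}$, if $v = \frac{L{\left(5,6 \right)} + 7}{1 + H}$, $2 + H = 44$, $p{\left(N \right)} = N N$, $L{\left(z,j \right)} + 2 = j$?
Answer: $\frac{11}{2881} \approx 0.0038181$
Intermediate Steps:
$L{\left(z,j \right)} = -2 + j$
$p{\left(N \right)} = N^{2}$
$H = 42$ ($H = -2 + 44 = 42$)
$v = \frac{11}{43}$ ($v = \frac{\left(-2 + 6\right) + 7}{1 + 42} = \frac{4 + 7}{43} = 11 \cdot \frac{1}{43} = \frac{11}{43} \approx 0.25581$)
$h{\left(I,q \right)} = I^{2} + 2 I$ ($h{\left(I,q \right)} = I^{2} + \left(I + I\right) = I^{2} + 2 I$)
$\frac{v}{h{\left(-4,-3 \right)} + 59} = \frac{1}{- 4 \left(2 - 4\right) + 59} \cdot \frac{11}{43} = \frac{1}{\left(-4\right) \left(-2\right) + 59} \cdot \frac{11}{43} = \frac{1}{8 + 59} \cdot \frac{11}{43} = \frac{1}{67} \cdot \frac{11}{43} = \frac{11}{2881}$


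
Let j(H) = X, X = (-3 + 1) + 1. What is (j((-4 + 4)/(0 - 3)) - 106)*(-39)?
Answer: 4173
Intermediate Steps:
X = -1 (X = -2 + 1 = -1)
j(H) = -1
(j((-4 + 4)/(0 - 3)) - 106)*(-39) = (-1 - 106)*(-39) = -107*(-39) = 4173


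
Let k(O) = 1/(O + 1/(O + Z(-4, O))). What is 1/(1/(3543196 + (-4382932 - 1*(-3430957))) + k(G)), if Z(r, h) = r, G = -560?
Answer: -818413831861/1461132803 ≈ -560.12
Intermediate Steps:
k(O) = 1/(O + 1/(-4 + O)) (k(O) = 1/(O + 1/(O - 4)) = 1/(O + 1/(-4 + O)))
1/(1/(3543196 + (-4382932 - 1*(-3430957))) + k(G)) = 1/(1/(3543196 + (-4382932 - 1*(-3430957))) + (-4 - 560)/(1 + (-560)² - 4*(-560))) = 1/(1/(3543196 + (-4382932 + 3430957)) - 564/(1 + 313600 + 2240)) = 1/(1/(3543196 - 951975) - 564/315841) = 1/(1/2591221 + (1/315841)*(-564)) = 1/(1/2591221 - 564/315841) = 1/(-1461132803/818413831861) = -818413831861/1461132803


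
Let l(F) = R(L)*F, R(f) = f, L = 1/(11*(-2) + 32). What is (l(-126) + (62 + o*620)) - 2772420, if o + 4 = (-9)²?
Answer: -13623153/5 ≈ -2.7246e+6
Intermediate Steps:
L = ⅒ (L = 1/(-22 + 32) = 1/10 = ⅒ ≈ 0.10000)
o = 77 (o = -4 + (-9)² = -4 + 81 = 77)
l(F) = F/10
(l(-126) + (62 + o*620)) - 2772420 = ((⅒)*(-126) + (62 + 77*620)) - 2772420 = (-63/5 + (62 + 47740)) - 2772420 = (-63/5 + 47802) - 2772420 = 238947/5 - 2772420 = -13623153/5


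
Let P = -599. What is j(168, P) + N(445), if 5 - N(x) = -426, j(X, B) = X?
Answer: 599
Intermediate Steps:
N(x) = 431 (N(x) = 5 - 1*(-426) = 5 + 426 = 431)
j(168, P) + N(445) = 168 + 431 = 599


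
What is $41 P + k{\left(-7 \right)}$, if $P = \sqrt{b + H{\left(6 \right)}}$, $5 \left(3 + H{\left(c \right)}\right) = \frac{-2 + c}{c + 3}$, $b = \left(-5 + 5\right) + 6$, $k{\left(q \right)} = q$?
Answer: $-7 + \frac{41 \sqrt{695}}{15} \approx 65.058$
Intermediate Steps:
$b = 6$ ($b = 0 + 6 = 6$)
$H{\left(c \right)} = -3 + \frac{-2 + c}{5 \left(3 + c\right)}$ ($H{\left(c \right)} = -3 + \frac{\frac{1}{c + 3} \left(-2 + c\right)}{5} = -3 + \frac{\frac{1}{3 + c} \left(-2 + c\right)}{5} = -3 + \frac{-2 + c}{5 \left(3 + c\right)}$)
$P = \frac{\sqrt{695}}{15}$ ($P = \sqrt{6 + \frac{-47 - 84}{5 \left(3 + 6\right)}} = \sqrt{6 + \frac{-47 - 84}{5 \cdot 9}} = \sqrt{6 + \frac{1}{5} \cdot \frac{1}{9} \left(-131\right)} = \sqrt{6 - \frac{131}{45}} = \sqrt{\frac{139}{45}} = \frac{\sqrt{695}}{15} \approx 1.7575$)
$41 P + k{\left(-7 \right)} = 41 \frac{\sqrt{695}}{15} - 7 = \frac{41 \sqrt{695}}{15} - 7 = -7 + \frac{41 \sqrt{695}}{15}$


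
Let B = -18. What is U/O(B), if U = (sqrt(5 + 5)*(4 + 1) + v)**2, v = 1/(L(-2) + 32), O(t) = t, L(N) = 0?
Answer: -256001/18432 - 5*sqrt(10)/288 ≈ -13.944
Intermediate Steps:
v = 1/32 (v = 1/(0 + 32) = 1/32 ≈ 0.031250)
U = (1/32 + 5*sqrt(10))**2 (U = (sqrt(5 + 5)*(4 + 1) + 1/32)**2 = (sqrt(10)*5 + 1/32)**2 = (5*sqrt(10) + 1/32)**2 = (1/32 + 5*sqrt(10))**2 ≈ 250.99)
U/O(B) = (256001/1024 + 5*sqrt(10)/16)/(-18) = (256001/1024 + 5*sqrt(10)/16)*(-1/18) = -256001/18432 - 5*sqrt(10)/288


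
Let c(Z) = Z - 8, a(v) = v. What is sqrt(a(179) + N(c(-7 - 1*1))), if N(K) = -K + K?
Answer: sqrt(179) ≈ 13.379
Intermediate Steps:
c(Z) = -8 + Z
N(K) = 0
sqrt(a(179) + N(c(-7 - 1*1))) = sqrt(179 + 0) = sqrt(179)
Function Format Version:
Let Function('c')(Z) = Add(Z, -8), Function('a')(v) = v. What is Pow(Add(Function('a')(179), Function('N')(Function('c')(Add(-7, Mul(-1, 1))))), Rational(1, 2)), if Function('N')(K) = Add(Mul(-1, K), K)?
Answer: Pow(179, Rational(1, 2)) ≈ 13.379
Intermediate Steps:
Function('c')(Z) = Add(-8, Z)
Function('N')(K) = 0
Pow(Add(Function('a')(179), Function('N')(Function('c')(Add(-7, Mul(-1, 1))))), Rational(1, 2)) = Pow(Add(179, 0), Rational(1, 2)) = Pow(179, Rational(1, 2))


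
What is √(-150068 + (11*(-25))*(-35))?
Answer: I*√140443 ≈ 374.76*I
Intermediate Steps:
√(-150068 + (11*(-25))*(-35)) = √(-150068 - 275*(-35)) = √(-150068 + 9625) = √(-140443) = I*√140443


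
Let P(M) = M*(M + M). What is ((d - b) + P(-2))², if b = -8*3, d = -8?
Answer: 576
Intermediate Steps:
P(M) = 2*M² (P(M) = M*(2*M) = 2*M²)
b = -24
((d - b) + P(-2))² = ((-8 - 1*(-24)) + 2*(-2)²)² = ((-8 + 24) + 2*4)² = (16 + 8)² = 24² = 576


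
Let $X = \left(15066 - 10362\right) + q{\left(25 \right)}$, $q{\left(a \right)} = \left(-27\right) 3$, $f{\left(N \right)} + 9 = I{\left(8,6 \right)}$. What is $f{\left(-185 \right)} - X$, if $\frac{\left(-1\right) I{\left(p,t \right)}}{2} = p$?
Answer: $-4648$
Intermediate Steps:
$I{\left(p,t \right)} = - 2 p$
$f{\left(N \right)} = -25$ ($f{\left(N \right)} = -9 - 16 = -25$)
$q{\left(a \right)} = -81$
$X = 4623$ ($X = \left(15066 - 10362\right) - 81 = 4704 - 81 = 4623$)
$f{\left(-185 \right)} - X = -25 - 4623 = -4648$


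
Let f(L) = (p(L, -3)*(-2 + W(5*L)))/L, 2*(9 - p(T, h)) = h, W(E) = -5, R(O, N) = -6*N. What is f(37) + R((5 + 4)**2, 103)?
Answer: -45879/74 ≈ -619.99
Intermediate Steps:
p(T, h) = 9 - h/2
f(L) = -147/(2*L) (f(L) = ((9 - 1/2*(-3))*(-2 - 5))/L = ((9 + 3/2)*(-7))/L = ((21/2)*(-7))/L = -147/(2*L))
f(37) + R((5 + 4)**2, 103) = -147/2/37 - 6*103 = -147/2*1/37 - 618 = -147/74 - 618 = -45879/74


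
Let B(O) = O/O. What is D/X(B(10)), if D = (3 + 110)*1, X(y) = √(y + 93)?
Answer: 113*√94/94 ≈ 11.655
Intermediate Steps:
B(O) = 1
X(y) = √(93 + y)
D = 113 (D = 113*1 = 113)
D/X(B(10)) = 113/(√(93 + 1)) = 113/(√94) = 113*(√94/94) = 113*√94/94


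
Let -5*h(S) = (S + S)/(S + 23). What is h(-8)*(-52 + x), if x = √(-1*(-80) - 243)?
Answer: -832/75 + 16*I*√163/75 ≈ -11.093 + 2.7237*I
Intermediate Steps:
x = I*√163 (x = √(80 - 243) = √(-163) = I*√163 ≈ 12.767*I)
h(S) = -2*S/(5*(23 + S)) (h(S) = -(S + S)/(5*(S + 23)) = -2*S/(5*(23 + S)))
h(-8)*(-52 + x) = (-2*(-8)/(115 + 5*(-8)))*(-52 + I*√163) = (-2*(-8)/(115 - 40))*(-52 + I*√163) = (-2*(-8)/75)*(-52 + I*√163) = (-2*(-8)*1/75)*(-52 + I*√163) = 16*(-52 + I*√163)/75 = -832/75 + 16*I*√163/75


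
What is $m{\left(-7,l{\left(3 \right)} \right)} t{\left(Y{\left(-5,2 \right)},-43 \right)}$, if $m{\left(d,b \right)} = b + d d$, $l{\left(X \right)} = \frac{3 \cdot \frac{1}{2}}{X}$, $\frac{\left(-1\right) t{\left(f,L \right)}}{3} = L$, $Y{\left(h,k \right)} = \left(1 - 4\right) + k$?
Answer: $\frac{12771}{2} \approx 6385.5$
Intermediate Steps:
$Y{\left(h,k \right)} = -3 + k$
$t{\left(f,L \right)} = - 3 L$
$l{\left(X \right)} = \frac{3}{2 X}$ ($l{\left(X \right)} = \frac{3 \cdot \frac{1}{2}}{X} = \frac{3}{2 X}$)
$m{\left(d,b \right)} = b + d^{2}$
$m{\left(-7,l{\left(3 \right)} \right)} t{\left(Y{\left(-5,2 \right)},-43 \right)} = \left(\frac{3}{2 \cdot 3} + \left(-7\right)^{2}\right) \left(\left(-3\right) \left(-43\right)\right) = \left(\frac{3}{2} \cdot \frac{1}{3} + 49\right) 129 = \left(\frac{1}{2} + 49\right) 129 = \frac{99}{2} \cdot 129 = \frac{12771}{2}$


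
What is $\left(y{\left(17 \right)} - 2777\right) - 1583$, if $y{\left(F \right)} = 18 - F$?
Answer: $-4359$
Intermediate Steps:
$\left(y{\left(17 \right)} - 2777\right) - 1583 = \left(\left(18 - 17\right) - 2777\right) - 1583 = \left(1 - 2777\right) - 1583 = -2776 - 1583 = -4359$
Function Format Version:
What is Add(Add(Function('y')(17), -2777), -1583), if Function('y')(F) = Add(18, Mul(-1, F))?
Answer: -4359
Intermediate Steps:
Add(Add(Function('y')(17), -2777), -1583) = Add(Add(Add(18, Mul(-1, 17)), -2777), -1583) = Add(Add(Add(18, -17), -2777), -1583) = Add(Add(1, -2777), -1583) = Add(-2776, -1583) = -4359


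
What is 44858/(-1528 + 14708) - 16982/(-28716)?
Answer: 94497818/23654805 ≈ 3.9949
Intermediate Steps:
44858/(-1528 + 14708) - 16982/(-28716) = 44858/13180 - 16982*(-1/28716) = 44858*(1/13180) + 8491/14358 = 22429/6590 + 8491/14358 = 94497818/23654805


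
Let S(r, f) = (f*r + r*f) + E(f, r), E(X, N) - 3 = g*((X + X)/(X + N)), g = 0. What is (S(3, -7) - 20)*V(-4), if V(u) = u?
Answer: 236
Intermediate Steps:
E(X, N) = 3 (E(X, N) = 3 + 0*((X + X)/(X + N)) = 3 + 0*((2*X)/(N + X)) = 3 + 0*(2*X/(N + X)) = 3 + 0 = 3)
S(r, f) = 3 + 2*f*r (S(r, f) = (f*r + r*f) + 3 = (f*r + f*r) + 3 = 2*f*r + 3 = 3 + 2*f*r)
(S(3, -7) - 20)*V(-4) = ((3 + 2*(-7)*3) - 20)*(-4) = ((3 - 42) - 20)*(-4) = (-39 - 20)*(-4) = -59*(-4) = 236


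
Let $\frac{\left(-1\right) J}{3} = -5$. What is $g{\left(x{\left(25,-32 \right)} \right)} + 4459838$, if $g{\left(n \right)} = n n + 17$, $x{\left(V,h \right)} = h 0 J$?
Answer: $4459855$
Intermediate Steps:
$J = 15$ ($J = \left(-3\right) \left(-5\right) = 15$)
$x{\left(V,h \right)} = 0$ ($x{\left(V,h \right)} = h 0 \cdot 15 = 0 \cdot 15 = 0$)
$g{\left(n \right)} = 17 + n^{2}$ ($g{\left(n \right)} = n^{2} + 17 = 17 + n^{2}$)
$g{\left(x{\left(25,-32 \right)} \right)} + 4459838 = \left(17 + 0^{2}\right) + 4459838 = \left(17 + 0\right) + 4459838 = 17 + 4459838 = 4459855$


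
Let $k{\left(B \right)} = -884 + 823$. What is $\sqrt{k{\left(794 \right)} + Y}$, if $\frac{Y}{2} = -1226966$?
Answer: $i \sqrt{2453993} \approx 1566.5 i$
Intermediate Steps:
$Y = -2453932$ ($Y = 2 \left(-1226966\right) = -2453932$)
$k{\left(B \right)} = -61$
$\sqrt{k{\left(794 \right)} + Y} = \sqrt{-61 - 2453932} = \sqrt{-2453993} = i \sqrt{2453993}$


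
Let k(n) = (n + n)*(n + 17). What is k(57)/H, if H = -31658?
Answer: -4218/15829 ≈ -0.26647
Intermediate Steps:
k(n) = 2*n*(17 + n) (k(n) = (2*n)*(17 + n) = 2*n*(17 + n))
k(57)/H = (2*57*(17 + 57))/(-31658) = (2*57*74)*(-1/31658) = 8436*(-1/31658) = -4218/15829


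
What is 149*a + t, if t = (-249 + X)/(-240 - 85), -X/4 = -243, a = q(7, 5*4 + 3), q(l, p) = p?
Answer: 1113052/325 ≈ 3424.8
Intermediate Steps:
a = 23 (a = 5*4 + 3 = 20 + 3 = 23)
X = 972 (X = -4*(-243) = 972)
t = -723/325 (t = (-249 + 972)/(-240 - 85) = 723/(-325) = 723*(-1/325) = -723/325 ≈ -2.2246)
149*a + t = 149*23 - 723/325 = 3427 - 723/325 = 1113052/325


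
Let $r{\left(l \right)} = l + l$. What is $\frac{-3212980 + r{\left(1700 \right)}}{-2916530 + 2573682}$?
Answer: $\frac{72945}{7792} \approx 9.3615$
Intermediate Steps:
$r{\left(l \right)} = 2 l$
$\frac{-3212980 + r{\left(1700 \right)}}{-2916530 + 2573682} = \frac{-3212980 + 2 \cdot 1700}{-2916530 + 2573682} = \frac{-3212980 + 3400}{-342848} = \left(-3209580\right) \left(- \frac{1}{342848}\right) = \frac{72945}{7792}$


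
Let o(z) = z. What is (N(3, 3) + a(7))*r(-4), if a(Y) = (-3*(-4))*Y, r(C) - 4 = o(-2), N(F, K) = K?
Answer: 174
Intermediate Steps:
r(C) = 2 (r(C) = 4 - 2 = 2)
a(Y) = 12*Y
(N(3, 3) + a(7))*r(-4) = (3 + 12*7)*2 = (3 + 84)*2 = 87*2 = 174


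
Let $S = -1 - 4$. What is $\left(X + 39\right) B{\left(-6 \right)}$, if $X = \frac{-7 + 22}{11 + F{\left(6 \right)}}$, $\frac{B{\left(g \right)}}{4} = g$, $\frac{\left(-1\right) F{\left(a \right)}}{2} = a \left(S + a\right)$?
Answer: $-576$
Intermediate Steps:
$S = -5$
$F{\left(a \right)} = - 2 a \left(-5 + a\right)$
$B{\left(g \right)} = 4 g$
$X = -15$ ($X = \frac{-7 + 22}{11 + 2 \cdot 6 \left(5 - 6\right)} = \frac{15}{11 + 2 \cdot 6 \left(5 - 6\right)} = \frac{15}{11 + 2 \cdot 6 \left(-1\right)} = \frac{15}{11 - 12} = \frac{15}{-1} = 15 \left(-1\right) = -15$)
$\left(X + 39\right) B{\left(-6 \right)} = \left(-15 + 39\right) 4 \left(-6\right) = 24 \left(-24\right) = -576$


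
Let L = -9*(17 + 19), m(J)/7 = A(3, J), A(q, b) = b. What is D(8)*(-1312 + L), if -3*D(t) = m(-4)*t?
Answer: -366464/3 ≈ -1.2215e+5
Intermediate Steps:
m(J) = 7*J
D(t) = 28*t/3 (D(t) = -7*(-4)*t/3 = -(-28)*t/3 = 28*t/3)
L = -324 (L = -9*36 = -324)
D(8)*(-1312 + L) = ((28/3)*8)*(-1312 - 324) = (224/3)*(-1636) = -366464/3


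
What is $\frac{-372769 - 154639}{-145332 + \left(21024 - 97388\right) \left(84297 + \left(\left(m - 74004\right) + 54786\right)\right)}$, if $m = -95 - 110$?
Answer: $\frac{131852}{1238545867} \approx 0.00010646$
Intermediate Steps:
$m = -205$ ($m = -95 - 110 = -205$)
$\frac{-372769 - 154639}{-145332 + \left(21024 - 97388\right) \left(84297 + \left(\left(m - 74004\right) + 54786\right)\right)} = \frac{-372769 - 154639}{-145332 + \left(21024 - 97388\right) \left(84297 + \left(\left(-205 - 74004\right) + 54786\right)\right)} = - \frac{527408}{-145332 - 76364 \left(84297 + \left(-74209 + 54786\right)\right)} = - \frac{527408}{-145332 - 76364 \left(84297 - 19423\right)} = - \frac{527408}{-145332 - 4954038136} = - \frac{527408}{-4954183468} = \left(-527408\right) \left(- \frac{1}{4954183468}\right) = \frac{131852}{1238545867}$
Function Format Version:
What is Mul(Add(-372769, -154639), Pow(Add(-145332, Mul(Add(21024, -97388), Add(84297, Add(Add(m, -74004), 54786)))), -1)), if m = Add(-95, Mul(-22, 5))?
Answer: Rational(131852, 1238545867) ≈ 0.00010646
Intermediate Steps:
m = -205 (m = Add(-95, -110) = -205)
Mul(Add(-372769, -154639), Pow(Add(-145332, Mul(Add(21024, -97388), Add(84297, Add(Add(m, -74004), 54786)))), -1)) = Mul(Add(-372769, -154639), Pow(Add(-145332, Mul(Add(21024, -97388), Add(84297, Add(Add(-205, -74004), 54786)))), -1)) = Mul(-527408, Pow(Add(-145332, Mul(-76364, Add(84297, Add(-74209, 54786)))), -1)) = Mul(-527408, Pow(Add(-145332, Mul(-76364, Add(84297, -19423))), -1)) = Mul(-527408, Pow(Add(-145332, Mul(-76364, 64874)), -1)) = Mul(-527408, Pow(Add(-145332, -4954038136), -1)) = Mul(-527408, Pow(-4954183468, -1)) = Mul(-527408, Rational(-1, 4954183468)) = Rational(131852, 1238545867)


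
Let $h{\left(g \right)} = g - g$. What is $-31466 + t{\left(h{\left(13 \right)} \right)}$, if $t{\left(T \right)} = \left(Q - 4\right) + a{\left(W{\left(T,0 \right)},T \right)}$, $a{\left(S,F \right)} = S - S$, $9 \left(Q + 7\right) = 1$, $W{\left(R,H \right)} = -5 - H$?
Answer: $- \frac{283292}{9} \approx -31477.0$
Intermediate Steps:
$Q = - \frac{62}{9}$ ($Q = -7 + \frac{1}{9} \cdot 1 = -7 + \frac{1}{9} = - \frac{62}{9} \approx -6.8889$)
$a{\left(S,F \right)} = 0$
$h{\left(g \right)} = 0$
$t{\left(T \right)} = - \frac{98}{9}$ ($t{\left(T \right)} = \left(- \frac{62}{9} - 4\right) + 0 = - \frac{98}{9} + 0 = - \frac{98}{9}$)
$-31466 + t{\left(h{\left(13 \right)} \right)} = -31466 - \frac{98}{9} = - \frac{283292}{9}$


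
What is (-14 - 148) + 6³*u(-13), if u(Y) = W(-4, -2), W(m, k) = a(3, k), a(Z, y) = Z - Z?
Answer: -162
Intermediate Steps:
a(Z, y) = 0
W(m, k) = 0
u(Y) = 0
(-14 - 148) + 6³*u(-13) = (-14 - 148) + 6³*0 = -162 + 216*0 = -162 + 0 = -162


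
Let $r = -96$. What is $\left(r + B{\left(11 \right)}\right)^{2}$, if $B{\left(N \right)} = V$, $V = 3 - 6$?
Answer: $9801$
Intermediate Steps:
$V = -3$
$B{\left(N \right)} = -3$
$\left(r + B{\left(11 \right)}\right)^{2} = \left(-96 - 3\right)^{2} = \left(-99\right)^{2} = 9801$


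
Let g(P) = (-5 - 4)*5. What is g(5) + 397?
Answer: 352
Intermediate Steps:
g(P) = -45 (g(P) = -9*5 = -45)
g(5) + 397 = -45 + 397 = 352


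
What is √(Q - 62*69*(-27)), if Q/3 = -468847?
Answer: I*√1291035 ≈ 1136.2*I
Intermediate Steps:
Q = -1406541 (Q = 3*(-468847) = -1406541)
√(Q - 62*69*(-27)) = √(-1406541 - 62*69*(-27)) = √(-1406541 - 4278*(-27)) = √(-1406541 + 115506) = √(-1291035) = I*√1291035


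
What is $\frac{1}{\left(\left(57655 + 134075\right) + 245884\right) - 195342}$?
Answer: $\frac{1}{242272} \approx 4.1276 \cdot 10^{-6}$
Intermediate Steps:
$\frac{1}{\left(\left(57655 + 134075\right) + 245884\right) - 195342} = \frac{1}{\left(191730 + 245884\right) - 195342} = \frac{1}{437614 - 195342} = \frac{1}{242272}$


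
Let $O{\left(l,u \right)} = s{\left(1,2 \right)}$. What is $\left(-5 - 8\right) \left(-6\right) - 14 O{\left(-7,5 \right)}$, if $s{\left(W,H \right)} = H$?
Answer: $50$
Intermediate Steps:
$O{\left(l,u \right)} = 2$
$\left(-5 - 8\right) \left(-6\right) - 14 O{\left(-7,5 \right)} = \left(-5 - 8\right) \left(-6\right) - 28 = \left(-13\right) \left(-6\right) - 28 = 78 - 28 = 50$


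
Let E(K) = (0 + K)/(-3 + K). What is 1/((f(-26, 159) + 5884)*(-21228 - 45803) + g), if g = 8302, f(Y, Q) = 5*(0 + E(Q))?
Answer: -52/20526672519 ≈ -2.5333e-9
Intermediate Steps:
E(K) = K/(-3 + K)
f(Y, Q) = 5*Q/(-3 + Q) (f(Y, Q) = 5*(0 + Q/(-3 + Q)) = 5*(Q/(-3 + Q)) = 5*Q/(-3 + Q))
1/((f(-26, 159) + 5884)*(-21228 - 45803) + g) = 1/((5*159/(-3 + 159) + 5884)*(-21228 - 45803) + 8302) = 1/((5*159/156 + 5884)*(-67031) + 8302) = 1/((5*159*(1/156) + 5884)*(-67031) + 8302) = 1/((265/52 + 5884)*(-67031) + 8302) = 1/((306233/52)*(-67031) + 8302) = 1/(-20527104223/52 + 8302) = 1/(-20526672519/52) = -52/20526672519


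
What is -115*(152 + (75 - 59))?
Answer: -19320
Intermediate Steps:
-115*(152 + (75 - 59)) = -115*(152 + 16) = -115*168 = -19320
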